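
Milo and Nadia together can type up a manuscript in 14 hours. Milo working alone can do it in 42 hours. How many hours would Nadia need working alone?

21 hours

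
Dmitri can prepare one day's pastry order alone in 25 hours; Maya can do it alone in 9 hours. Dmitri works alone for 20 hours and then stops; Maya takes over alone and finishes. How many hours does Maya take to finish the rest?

9/5 hours

In 20 hours Dmitri does 20/25 = 4/5 of the job, leaving 1/5.
Maya works at 1/9 per hour, so finishing takes 1/5 ÷ 1/9 = 9/5 hours.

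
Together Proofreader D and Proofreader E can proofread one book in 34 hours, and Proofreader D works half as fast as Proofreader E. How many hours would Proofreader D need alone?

102 hours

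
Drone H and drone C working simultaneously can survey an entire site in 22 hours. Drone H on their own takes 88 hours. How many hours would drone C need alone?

88/3 hours

Combined rate is 1/22 per hour.
Known contribution: 1/88 per hour.
So drone C's rate is 1/22 − 1/88 = 3/88, meaning 88/3 hours alone.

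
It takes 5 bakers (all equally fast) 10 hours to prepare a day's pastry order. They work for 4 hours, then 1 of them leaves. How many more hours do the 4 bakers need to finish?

15/2 hours

One baker does 1/50 of the job per hour.
After 4 hours with 5 bakers, 2/5 is done (3/5 left).
With 4 bakers the rate is 4/50 = 2/25, so the rest takes 3/5 ÷ 2/25 = 15/2 hours.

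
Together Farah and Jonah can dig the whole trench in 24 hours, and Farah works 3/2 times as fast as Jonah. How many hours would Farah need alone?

40 hours

Let Jonah's rate be r; then Farah's rate is (3/2)r, so together (3/2 + 1)r = (5/2)r = 1/24.
Thus r = 1/60 per hour.
Jonah alone: 60 hours; Farah alone: 40 hours.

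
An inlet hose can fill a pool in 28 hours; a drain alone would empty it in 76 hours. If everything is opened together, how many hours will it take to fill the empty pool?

133/3 hours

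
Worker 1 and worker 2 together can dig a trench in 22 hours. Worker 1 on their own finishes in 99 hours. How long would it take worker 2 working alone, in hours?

Combined rate is 1/22 per hour.
Known contribution: 1/99 per hour.
So worker 2's rate is 1/22 − 1/99 = 7/198, meaning 198/7 hours alone.

198/7 hours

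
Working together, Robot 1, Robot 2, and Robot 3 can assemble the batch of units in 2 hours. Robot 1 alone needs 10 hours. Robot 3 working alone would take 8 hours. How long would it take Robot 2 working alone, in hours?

40/11 hours

Combined rate is 1/2 per hour.
Known contribution: 1/10 + 1/8 = (4 + 5)/40 = 9/40 per hour.
So Robot 2's rate is 1/2 − 9/40 = 11/40, meaning 40/11 hours alone.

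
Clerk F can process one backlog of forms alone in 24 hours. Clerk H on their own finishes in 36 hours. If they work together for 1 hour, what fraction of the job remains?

67/72

Combined rate: 1/24 + 1/36 = (3 + 2)/72 = 5/72 per hour.
In 1 hour they complete 1·5/72 = 5/72 of the job.
So 67/72 remains.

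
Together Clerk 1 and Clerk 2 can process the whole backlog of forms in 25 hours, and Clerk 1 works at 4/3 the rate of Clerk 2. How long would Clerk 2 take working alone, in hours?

Let Clerk 2's rate be r; then Clerk 1's rate is (4/3)r, so together (4/3 + 1)r = (7/3)r = 1/25.
Thus r = 3/175 per hour.
Clerk 2 alone: 175/3 hours; Clerk 1 alone: 175/4 hours.

175/3 hours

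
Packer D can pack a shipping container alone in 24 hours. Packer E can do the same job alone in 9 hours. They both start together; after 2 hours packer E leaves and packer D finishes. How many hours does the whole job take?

In the first 2 hours the combined rate is 11/72, so 11/36 of the job is done, leaving 25/36.
After packer E leaves the rate is 1/24 per hour; the remaining 25/36 takes 50/3 hours.
Total = 2 + 50/3 = 56/3 hours.

56/3 hours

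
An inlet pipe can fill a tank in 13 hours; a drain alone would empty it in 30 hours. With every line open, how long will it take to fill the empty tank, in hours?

Net rate = 1/13 − 1/30 = (30 − 13)/390 = 17/390 per hour.
Filling time = 1 ÷ (17/390) = 390/17 hours.

390/17 hours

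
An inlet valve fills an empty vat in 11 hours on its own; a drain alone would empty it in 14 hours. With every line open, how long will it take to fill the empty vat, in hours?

Net rate = 1/11 − 1/14 = (14 − 11)/154 = 3/154 per hour.
Filling time = 1 ÷ (3/154) = 154/3 hours.

154/3 hours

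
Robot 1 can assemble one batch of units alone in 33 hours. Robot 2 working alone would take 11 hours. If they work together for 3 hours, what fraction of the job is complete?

4/11

Combined rate: 1/33 + 1/11 = (1 + 3)/33 = 4/33 per hour.
In 3 hours they complete 3·4/33 = 4/11 of the job.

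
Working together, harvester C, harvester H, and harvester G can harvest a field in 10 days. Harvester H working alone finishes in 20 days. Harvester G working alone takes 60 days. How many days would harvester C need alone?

30 days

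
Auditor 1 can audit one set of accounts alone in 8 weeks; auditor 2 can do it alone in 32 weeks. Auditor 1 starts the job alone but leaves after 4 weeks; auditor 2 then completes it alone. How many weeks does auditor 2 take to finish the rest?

16 weeks

In 4 weeks auditor 1 does 4/8 = 1/2 of the job, leaving 1/2.
Auditor 2 works at 1/32 per week, so finishing takes 1/2 ÷ 1/32 = 16 weeks.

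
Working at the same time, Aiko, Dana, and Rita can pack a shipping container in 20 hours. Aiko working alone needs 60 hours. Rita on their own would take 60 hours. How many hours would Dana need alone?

60 hours

Combined rate is 1/20 per hour.
Known contribution: 1/60 + 1/60 = (1 + 1)/60 = 2/60 = 1/30 per hour.
So Dana's rate is 1/20 − 1/30 = 1/60, meaning 60 hours alone.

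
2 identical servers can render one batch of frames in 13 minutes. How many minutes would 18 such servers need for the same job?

Total work is 2·13 = 26 server-minutes.
With 18 servers: 26/18 = 13/9 minutes.

13/9 minutes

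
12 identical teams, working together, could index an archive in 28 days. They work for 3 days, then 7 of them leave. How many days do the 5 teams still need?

60 days

One team does 1/336 of the job per day.
After 3 days with 12 teams, 3/28 is done (25/28 left).
With 5 teams the rate is 5/336, so the rest takes 25/28 ÷ 5/336 = 60 days.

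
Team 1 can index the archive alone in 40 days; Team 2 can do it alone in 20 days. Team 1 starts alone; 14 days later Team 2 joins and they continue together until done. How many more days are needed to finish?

In 14 days Team 1 does 14/40 = 7/20 of the job, leaving 13/20.
Team 1 and Team 2 together work at 3/40 per day, so finishing takes 13/20 ÷ 3/40 = 26/3 days.

26/3 days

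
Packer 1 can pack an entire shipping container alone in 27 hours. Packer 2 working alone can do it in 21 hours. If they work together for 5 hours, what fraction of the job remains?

Combined rate: 1/27 + 1/21 = (7 + 9)/189 = 16/189 per hour.
In 5 hours they complete 5·16/189 = 80/189 of the job.
So 109/189 remains.

109/189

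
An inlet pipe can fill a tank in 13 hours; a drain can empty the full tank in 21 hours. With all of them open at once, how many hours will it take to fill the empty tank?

273/8 hours

Net rate = 1/13 − 1/21 = (21 − 13)/273 = 8/273 per hour.
Filling time = 1 ÷ (8/273) = 273/8 hours.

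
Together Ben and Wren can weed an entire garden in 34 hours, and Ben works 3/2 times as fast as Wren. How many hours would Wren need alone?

Let Wren's rate be r; then Ben's rate is (3/2)r, so together (3/2 + 1)r = (5/2)r = 1/34.
Thus r = 1/85 per hour.
Wren alone: 85 hours; Ben alone: 170/3 hours.

85 hours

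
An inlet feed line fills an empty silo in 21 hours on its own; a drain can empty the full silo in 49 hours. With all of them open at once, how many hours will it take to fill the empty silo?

147/4 hours

Net rate = 1/21 − 1/49 = (7 − 3)/147 = 4/147 per hour.
Filling time = 1 ÷ (4/147) = 147/4 hours.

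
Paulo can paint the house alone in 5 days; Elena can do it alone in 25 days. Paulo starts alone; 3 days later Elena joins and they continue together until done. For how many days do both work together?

5/3 days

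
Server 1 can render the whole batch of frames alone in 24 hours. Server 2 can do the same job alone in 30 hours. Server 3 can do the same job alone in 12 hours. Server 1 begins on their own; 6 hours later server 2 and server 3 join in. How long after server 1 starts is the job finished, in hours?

204/19 hours

In the first 6 hours server 1 alone does 6/24 = 1/4 of the job, leaving 3/4.
Once everyone is working, combined rate: 1/24 + 1/30 + 1/12 = (5 + 4 + 10)/120 = 19/120 per hour.
Remaining 3/4 at 19/120 per hour takes 90/19 hours.
Total from the start = 6 + 90/19 = 204/19 hours.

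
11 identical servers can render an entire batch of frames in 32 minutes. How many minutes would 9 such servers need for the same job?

Total work is 11·32 = 352 server-minutes.
With 9 servers: 352/9 minutes.

352/9 minutes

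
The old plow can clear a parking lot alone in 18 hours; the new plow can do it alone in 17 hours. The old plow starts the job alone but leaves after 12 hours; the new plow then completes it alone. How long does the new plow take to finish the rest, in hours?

In 12 hours the old plow does 12/18 = 2/3 of the job, leaving 1/3.
The new plow works at 1/17 per hour, so finishing takes 1/3 ÷ 1/17 = 17/3 hours.

17/3 hours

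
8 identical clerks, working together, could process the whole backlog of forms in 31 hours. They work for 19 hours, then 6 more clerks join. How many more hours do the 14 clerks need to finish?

One clerk does 1/248 of the job per hour.
After 19 hours with 8 clerks, 19/31 is done (12/31 left).
With 14 clerks the rate is 14/248 = 7/124, so the rest takes 12/31 ÷ 7/124 = 48/7 hours.

48/7 hours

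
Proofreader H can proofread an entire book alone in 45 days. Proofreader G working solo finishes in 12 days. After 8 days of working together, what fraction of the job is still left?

Combined rate: 1/45 + 1/12 = (4 + 15)/180 = 19/180 per day.
In 8 days they complete 8·19/180 = 38/45 of the job.
So 7/45 remains.

7/45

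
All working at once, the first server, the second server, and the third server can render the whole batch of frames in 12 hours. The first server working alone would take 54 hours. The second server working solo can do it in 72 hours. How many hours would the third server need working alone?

216/11 hours

Combined rate is 1/12 per hour.
Known contribution: 1/54 + 1/72 = (4 + 3)/216 = 7/216 per hour.
So the third server's rate is 1/12 − 7/216 = 11/216, meaning 216/11 hours alone.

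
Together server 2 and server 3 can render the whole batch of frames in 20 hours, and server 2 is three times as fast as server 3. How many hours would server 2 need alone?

Let server 3's rate be r; then server 2's rate is 3r, so together (3 + 1)r = 4r = 1/20.
Thus r = 1/80 per hour.
Server 3 alone: 80 hours; server 2 alone: 80/3 hours.

80/3 hours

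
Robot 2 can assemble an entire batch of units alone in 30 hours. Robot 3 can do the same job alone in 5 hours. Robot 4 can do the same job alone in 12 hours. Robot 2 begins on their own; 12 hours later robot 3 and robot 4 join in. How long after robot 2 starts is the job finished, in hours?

264/19 hours

In the first 12 hours robot 2 alone does 12/30 = 2/5 of the job, leaving 3/5.
Once everyone is working, combined rate: 1/30 + 1/5 + 1/12 = (2 + 12 + 5)/60 = 19/60 per hour.
Remaining 3/5 at 19/60 per hour takes 36/19 hours.
Total from the start = 12 + 36/19 = 264/19 hours.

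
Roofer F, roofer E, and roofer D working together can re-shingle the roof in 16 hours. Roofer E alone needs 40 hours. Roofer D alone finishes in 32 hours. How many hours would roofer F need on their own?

Combined rate is 1/16 per hour.
Known contribution: 1/40 + 1/32 = (4 + 5)/160 = 9/160 per hour.
So roofer F's rate is 1/16 − 9/160 = 1/160, meaning 160 hours alone.

160 hours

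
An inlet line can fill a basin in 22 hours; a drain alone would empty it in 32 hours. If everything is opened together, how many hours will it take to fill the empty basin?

Net rate = 1/22 − 1/32 = (16 − 11)/352 = 5/352 per hour.
Filling time = 1 ÷ (5/352) = 352/5 hours.

352/5 hours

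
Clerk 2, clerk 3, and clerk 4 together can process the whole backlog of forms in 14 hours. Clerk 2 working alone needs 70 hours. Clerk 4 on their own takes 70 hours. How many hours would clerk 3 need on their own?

70/3 hours

Combined rate is 1/14 per hour.
Known contribution: 1/70 + 1/70 = (1 + 1)/70 = 2/70 = 1/35 per hour.
So clerk 3's rate is 1/14 − 1/35 = 3/70, meaning 70/3 hours alone.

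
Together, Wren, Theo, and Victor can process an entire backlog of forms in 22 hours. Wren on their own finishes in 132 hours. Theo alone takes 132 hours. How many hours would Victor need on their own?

33 hours

Combined rate is 1/22 per hour.
Known contribution: 1/132 + 1/132 = (1 + 1)/132 = 2/132 = 1/66 per hour.
So Victor's rate is 1/22 − 1/66 = 1/33, meaning 33 hours alone.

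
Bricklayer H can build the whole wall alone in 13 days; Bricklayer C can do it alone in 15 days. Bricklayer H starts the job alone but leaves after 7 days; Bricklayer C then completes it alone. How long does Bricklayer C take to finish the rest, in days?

90/13 days

In 7 days Bricklayer H does 7/13 of the job, leaving 6/13.
Bricklayer C works at 1/15 per day, so finishing takes 6/13 ÷ 1/15 = 90/13 days.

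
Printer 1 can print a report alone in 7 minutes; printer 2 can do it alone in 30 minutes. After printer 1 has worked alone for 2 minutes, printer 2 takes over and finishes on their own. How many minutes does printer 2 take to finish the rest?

150/7 minutes

In 2 minutes printer 1 does 2/7 of the job, leaving 5/7.
Printer 2 works at 1/30 per minute, so finishing takes 5/7 ÷ 1/30 = 150/7 minutes.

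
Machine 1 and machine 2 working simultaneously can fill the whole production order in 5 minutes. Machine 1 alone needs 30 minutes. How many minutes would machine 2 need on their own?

Combined rate is 1/5 per minute.
Known contribution: 1/30 per minute.
So machine 2's rate is 1/5 − 1/30 = 1/6, meaning 6 minutes alone.

6 minutes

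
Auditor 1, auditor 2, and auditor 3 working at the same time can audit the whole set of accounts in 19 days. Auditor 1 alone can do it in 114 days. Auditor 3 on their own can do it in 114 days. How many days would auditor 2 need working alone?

57/2 days

Combined rate is 1/19 per day.
Known contribution: 1/114 + 1/114 = (1 + 1)/114 = 2/114 = 1/57 per day.
So auditor 2's rate is 1/19 − 1/57 = 2/57, meaning 57/2 days alone.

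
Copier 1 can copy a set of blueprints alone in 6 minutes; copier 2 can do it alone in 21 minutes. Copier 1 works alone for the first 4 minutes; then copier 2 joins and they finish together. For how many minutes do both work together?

14/9 minutes

In 4 minutes copier 1 does 4/6 = 2/3 of the job, leaving 1/3.
Copier 1 and copier 2 together work at 3/14 per minute, so finishing takes 1/3 ÷ 3/14 = 14/9 minutes.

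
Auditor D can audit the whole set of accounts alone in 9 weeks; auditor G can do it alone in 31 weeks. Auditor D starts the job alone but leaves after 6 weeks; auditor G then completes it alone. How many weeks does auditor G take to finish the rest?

31/3 weeks

In 6 weeks auditor D does 6/9 = 2/3 of the job, leaving 1/3.
Auditor G works at 1/31 per week, so finishing takes 1/3 ÷ 1/31 = 31/3 weeks.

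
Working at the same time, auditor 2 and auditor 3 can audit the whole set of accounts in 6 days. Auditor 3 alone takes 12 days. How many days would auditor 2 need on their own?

12 days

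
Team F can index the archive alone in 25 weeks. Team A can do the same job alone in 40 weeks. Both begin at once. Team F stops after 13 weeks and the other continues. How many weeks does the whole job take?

In the first 13 weeks the combined rate is 13/200, so 169/200 of the job is done, leaving 31/200.
After team F leaves the rate is 1/40 per week; the remaining 31/200 takes 31/5 weeks.
Total = 13 + 31/5 = 96/5 weeks.

96/5 weeks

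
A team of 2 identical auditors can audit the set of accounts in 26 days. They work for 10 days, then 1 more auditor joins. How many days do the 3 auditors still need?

32/3 days

One auditor does 1/52 of the job per day.
After 10 days with 2 auditors, 5/13 is done (8/13 left).
With 3 auditors the rate is 3/52, so the rest takes 8/13 ÷ 3/52 = 32/3 days.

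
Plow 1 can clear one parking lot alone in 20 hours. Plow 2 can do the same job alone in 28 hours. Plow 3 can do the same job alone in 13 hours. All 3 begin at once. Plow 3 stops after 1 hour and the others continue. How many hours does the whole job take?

140/13 hours

In the first 1 hour the combined rate is 74/455, so 74/455 of the job is done, leaving 381/455.
After plow 3 leaves the rate is 3/35 per hour; the remaining 381/455 takes 127/13 hours.
Total = 1 + 127/13 = 140/13 hours.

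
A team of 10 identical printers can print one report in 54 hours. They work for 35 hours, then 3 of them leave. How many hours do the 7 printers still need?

190/7 hours

One printer does 1/540 of the job per hour.
After 35 hours with 10 printers, 35/54 is done (19/54 left).
With 7 printers the rate is 7/540, so the rest takes 19/54 ÷ 7/540 = 190/7 hours.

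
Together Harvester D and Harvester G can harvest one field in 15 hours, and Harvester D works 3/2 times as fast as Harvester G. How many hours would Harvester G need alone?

75/2 hours

Let Harvester G's rate be r; then Harvester D's rate is (3/2)r, so together (3/2 + 1)r = (5/2)r = 1/15.
Thus r = 2/75 per hour.
Harvester G alone: 75/2 hours; Harvester D alone: 25 hours.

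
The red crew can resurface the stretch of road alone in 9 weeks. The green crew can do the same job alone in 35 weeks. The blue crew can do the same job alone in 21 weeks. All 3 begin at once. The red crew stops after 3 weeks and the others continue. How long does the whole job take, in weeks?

35/4 weeks

In the first 3 weeks the combined rate is 59/315, so 59/105 of the job is done, leaving 46/105.
After the red crew leaves the rate is 8/105 per week; the remaining 46/105 takes 23/4 weeks.
Total = 3 + 23/4 = 35/4 weeks.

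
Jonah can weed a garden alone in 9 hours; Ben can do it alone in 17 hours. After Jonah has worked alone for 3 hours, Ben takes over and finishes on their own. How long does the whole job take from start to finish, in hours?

43/3 hours

In 3 hours Jonah does 3/9 = 1/3 of the job, leaving 2/3.
Ben works at 1/17 per hour, so finishing takes 2/3 ÷ 1/17 = 34/3 hours.
Total time = 3 + 34/3 = 43/3 hours.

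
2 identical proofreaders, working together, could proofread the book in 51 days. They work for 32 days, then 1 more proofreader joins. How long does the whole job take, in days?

134/3 days

One proofreader does 1/102 of the job per day.
After 32 days with 2 proofreaders, 32/51 is done (19/51 left).
With 3 proofreaders the rate is 3/102 = 1/34, so the rest takes 19/51 ÷ 1/34 = 38/3 days.
Total = 32 + 38/3 = 134/3 days.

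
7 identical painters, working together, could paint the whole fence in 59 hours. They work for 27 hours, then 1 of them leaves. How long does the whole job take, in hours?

One painter does 1/413 of the job per hour.
After 27 hours with 7 painters, 27/59 is done (32/59 left).
With 6 painters the rate is 6/413, so the rest takes 32/59 ÷ 6/413 = 112/3 hours.
Total = 27 + 112/3 = 193/3 hours.

193/3 hours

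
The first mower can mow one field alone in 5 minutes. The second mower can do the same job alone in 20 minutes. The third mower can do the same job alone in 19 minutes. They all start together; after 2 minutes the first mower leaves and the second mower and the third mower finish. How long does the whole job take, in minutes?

76/13 minutes

In the first 2 minutes the combined rate is 23/76, so 23/38 of the job is done, leaving 15/38.
After the first mower leaves the rate is 39/380 per minute; the remaining 15/38 takes 50/13 minutes.
Total = 2 + 50/13 = 76/13 minutes.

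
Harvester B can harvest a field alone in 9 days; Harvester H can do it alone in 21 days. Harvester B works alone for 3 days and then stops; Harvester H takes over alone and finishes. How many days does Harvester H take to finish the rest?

In 3 days Harvester B does 3/9 = 1/3 of the job, leaving 2/3.
Harvester H works at 1/21 per day, so finishing takes 2/3 ÷ 1/21 = 14 days.

14 days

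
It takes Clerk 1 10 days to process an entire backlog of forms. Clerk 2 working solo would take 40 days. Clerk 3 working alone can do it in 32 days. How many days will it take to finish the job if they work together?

32/5 days

Combined rate: 1/10 + 1/40 + 1/32 = (16 + 4 + 5)/160 = 25/160 = 5/32 per day.
Time = 1 ÷ (5/32) = 32/5 days.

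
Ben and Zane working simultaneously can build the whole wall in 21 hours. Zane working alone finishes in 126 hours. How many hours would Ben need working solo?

Combined rate is 1/21 per hour.
Known contribution: 1/126 per hour.
So Ben's rate is 1/21 − 1/126 = 5/126, meaning 126/5 hours alone.

126/5 hours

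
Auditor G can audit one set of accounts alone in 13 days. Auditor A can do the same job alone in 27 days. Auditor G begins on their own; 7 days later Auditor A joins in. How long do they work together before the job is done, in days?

In the first 7 days Auditor G alone does 7/13 of the job, leaving 6/13.
Once everyone is working, combined rate: 1/13 + 1/27 = (27 + 13)/351 = 40/351 per day.
Remaining 6/13 at 40/351 per day takes 81/20 days.

81/20 days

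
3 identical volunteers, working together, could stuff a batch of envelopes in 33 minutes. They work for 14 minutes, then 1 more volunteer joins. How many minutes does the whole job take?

113/4 minutes

One volunteer does 1/99 of the job per minute.
After 14 minutes with 3 volunteers, 14/33 is done (19/33 left).
With 4 volunteers the rate is 4/99, so the rest takes 19/33 ÷ 4/99 = 57/4 minutes.
Total = 14 + 57/4 = 113/4 minutes.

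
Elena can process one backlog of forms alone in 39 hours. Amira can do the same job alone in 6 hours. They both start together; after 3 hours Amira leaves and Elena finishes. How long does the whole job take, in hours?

39/2 hours

In the first 3 hours the combined rate is 5/26, so 15/26 of the job is done, leaving 11/26.
After Amira leaves the rate is 1/39 per hour; the remaining 11/26 takes 33/2 hours.
Total = 3 + 33/2 = 39/2 hours.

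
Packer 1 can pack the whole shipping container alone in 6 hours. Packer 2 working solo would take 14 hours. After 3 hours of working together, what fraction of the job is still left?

2/7

Combined rate: 1/6 + 1/14 = (7 + 3)/42 = 10/42 = 5/21 per hour.
In 3 hours they complete 3·5/21 = 5/7 of the job.
So 2/7 remains.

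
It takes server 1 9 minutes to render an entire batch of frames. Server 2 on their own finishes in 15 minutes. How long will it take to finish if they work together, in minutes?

Combined rate: 1/9 + 1/15 = (5 + 3)/45 = 8/45 per minute.
Time = 1 ÷ (8/45) = 45/8 minutes.

45/8 minutes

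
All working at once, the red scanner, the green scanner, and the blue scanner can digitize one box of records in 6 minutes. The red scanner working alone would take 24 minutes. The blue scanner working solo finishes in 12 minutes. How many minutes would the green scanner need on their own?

Combined rate is 1/6 per minute.
Known contribution: 1/24 + 1/12 = (1 + 2)/24 = 3/24 = 1/8 per minute.
So the green scanner's rate is 1/6 − 1/8 = 1/24, meaning 24 minutes alone.

24 minutes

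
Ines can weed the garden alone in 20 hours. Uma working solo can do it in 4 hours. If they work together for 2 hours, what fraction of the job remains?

Combined rate: 1/20 + 1/4 = (1 + 5)/20 = 6/20 = 3/10 per hour.
In 2 hours they complete 2·3/10 = 3/5 of the job.
So 2/5 remains.

2/5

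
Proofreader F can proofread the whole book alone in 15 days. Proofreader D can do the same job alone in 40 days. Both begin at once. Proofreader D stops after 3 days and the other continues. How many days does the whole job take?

111/8 days

In the first 3 days the combined rate is 11/120, so 11/40 of the job is done, leaving 29/40.
After Proofreader D leaves the rate is 1/15 per day; the remaining 29/40 takes 87/8 days.
Total = 3 + 87/8 = 111/8 days.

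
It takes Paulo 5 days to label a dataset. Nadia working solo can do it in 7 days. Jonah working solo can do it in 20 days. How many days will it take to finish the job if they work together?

28/11 days

Combined rate: 1/5 + 1/7 + 1/20 = (28 + 20 + 7)/140 = 55/140 = 11/28 per day.
Time = 1 ÷ (11/28) = 28/11 days.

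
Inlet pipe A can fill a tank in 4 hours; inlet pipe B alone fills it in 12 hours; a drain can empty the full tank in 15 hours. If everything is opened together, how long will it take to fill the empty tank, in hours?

Net rate = 1/4 + 1/12 − 1/15 = (15 + 5 − 4)/60 = 16/60 = 4/15 per hour.
Filling time = 1 ÷ (4/15) = 15/4 hours.

15/4 hours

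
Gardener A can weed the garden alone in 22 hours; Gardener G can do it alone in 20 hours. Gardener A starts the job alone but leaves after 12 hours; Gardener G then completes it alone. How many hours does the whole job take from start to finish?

232/11 hours

In 12 hours Gardener A does 12/22 = 6/11 of the job, leaving 5/11.
Gardener G works at 1/20 per hour, so finishing takes 5/11 ÷ 1/20 = 100/11 hours.
Total time = 12 + 100/11 = 232/11 hours.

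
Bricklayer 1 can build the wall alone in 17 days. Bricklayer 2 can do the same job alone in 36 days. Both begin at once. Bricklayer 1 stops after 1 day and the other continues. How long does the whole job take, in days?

576/17 days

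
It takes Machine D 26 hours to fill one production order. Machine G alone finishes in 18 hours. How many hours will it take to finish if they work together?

117/11 hours

With two workers the combined time is the product over the sum: 26·18/(26+18) = 468/44 = 117/11 hours.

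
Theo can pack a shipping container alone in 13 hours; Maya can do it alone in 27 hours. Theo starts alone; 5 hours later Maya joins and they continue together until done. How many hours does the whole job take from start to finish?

In 5 hours Theo does 5/13 of the job, leaving 8/13.
Theo and Maya together work at 40/351 per hour, so finishing takes 8/13 ÷ 40/351 = 27/5 hours.
Total time = 5 + 27/5 = 52/5 hours.

52/5 hours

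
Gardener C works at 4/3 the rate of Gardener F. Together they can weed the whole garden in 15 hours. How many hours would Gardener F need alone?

Let Gardener F's rate be r; then Gardener C's rate is (4/3)r, so together (4/3 + 1)r = (7/3)r = 1/15.
Thus r = 1/35 per hour.
Gardener F alone: 35 hours; Gardener C alone: 105/4 hours.

35 hours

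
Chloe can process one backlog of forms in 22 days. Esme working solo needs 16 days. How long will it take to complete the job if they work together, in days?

Combined rate: 1/22 + 1/16 = (8 + 11)/176 = 19/176 per day.
Time = 1 ÷ (19/176) = 176/19 days.

176/19 days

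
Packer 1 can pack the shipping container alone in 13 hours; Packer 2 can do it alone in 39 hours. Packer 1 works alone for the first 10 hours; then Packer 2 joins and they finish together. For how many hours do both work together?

In 10 hours Packer 1 does 10/13 of the job, leaving 3/13.
Packer 1 and Packer 2 together work at 4/39 per hour, so finishing takes 3/13 ÷ 4/39 = 9/4 hours.

9/4 hours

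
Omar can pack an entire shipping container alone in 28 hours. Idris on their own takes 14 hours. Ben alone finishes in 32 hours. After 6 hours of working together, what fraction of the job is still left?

19/112

Combined rate: 1/28 + 1/14 + 1/32 = (8 + 16 + 7)/224 = 31/224 per hour.
In 6 hours they complete 6·31/224 = 93/112 of the job.
So 19/112 remains.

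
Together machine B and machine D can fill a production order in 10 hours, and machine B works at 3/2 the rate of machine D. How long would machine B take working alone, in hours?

Let machine D's rate be r; then machine B's rate is (3/2)r, so together (3/2 + 1)r = (5/2)r = 1/10.
Thus r = 1/25 per hour.
Machine D alone: 25 hours; machine B alone: 50/3 hours.

50/3 hours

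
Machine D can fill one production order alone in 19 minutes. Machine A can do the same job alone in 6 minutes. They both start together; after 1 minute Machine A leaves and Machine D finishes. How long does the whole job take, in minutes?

95/6 minutes

In the first 1 minute the combined rate is 25/114, so 25/114 of the job is done, leaving 89/114.
After Machine A leaves the rate is 1/19 per minute; the remaining 89/114 takes 89/6 minutes.
Total = 1 + 89/6 = 95/6 minutes.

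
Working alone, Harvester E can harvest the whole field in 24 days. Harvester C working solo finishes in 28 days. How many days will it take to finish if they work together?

168/13 days

With two workers the combined time is the product over the sum: 24·28/(24+28) = 672/52 = 168/13 days.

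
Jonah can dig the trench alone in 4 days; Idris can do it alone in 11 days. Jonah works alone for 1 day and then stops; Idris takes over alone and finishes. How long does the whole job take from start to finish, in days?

37/4 days

In 1 day Jonah does 1/4 of the job, leaving 3/4.
Idris works at 1/11 per day, so finishing takes 3/4 ÷ 1/11 = 33/4 days.
Total time = 1 + 33/4 = 37/4 days.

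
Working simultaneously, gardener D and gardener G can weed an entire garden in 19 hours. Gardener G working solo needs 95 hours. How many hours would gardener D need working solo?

95/4 hours

Combined rate is 1/19 per hour.
Known contribution: 1/95 per hour.
So gardener D's rate is 1/19 − 1/95 = 4/95, meaning 95/4 hours alone.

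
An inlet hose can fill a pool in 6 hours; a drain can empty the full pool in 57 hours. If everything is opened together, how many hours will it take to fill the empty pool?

114/17 hours

Net rate = 1/6 − 1/57 = (19 − 2)/114 = 17/114 per hour.
Filling time = 1 ÷ (17/114) = 114/17 hours.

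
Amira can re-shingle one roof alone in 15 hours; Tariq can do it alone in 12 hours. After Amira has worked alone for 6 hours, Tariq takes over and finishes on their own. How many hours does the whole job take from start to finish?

In 6 hours Amira does 6/15 = 2/5 of the job, leaving 3/5.
Tariq works at 1/12 per hour, so finishing takes 3/5 ÷ 1/12 = 36/5 hours.
Total time = 6 + 36/5 = 66/5 hours.

66/5 hours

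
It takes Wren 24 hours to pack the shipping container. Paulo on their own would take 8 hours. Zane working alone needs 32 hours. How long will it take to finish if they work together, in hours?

96/19 hours

Combined rate: 1/24 + 1/8 + 1/32 = (4 + 12 + 3)/96 = 19/96 per hour.
Time = 1 ÷ (19/96) = 96/19 hours.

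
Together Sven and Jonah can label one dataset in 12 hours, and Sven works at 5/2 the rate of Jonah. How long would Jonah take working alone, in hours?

Let Jonah's rate be r; then Sven's rate is (5/2)r, so together (5/2 + 1)r = (7/2)r = 1/12.
Thus r = 1/42 per hour.
Jonah alone: 42 hours; Sven alone: 84/5 hours.

42 hours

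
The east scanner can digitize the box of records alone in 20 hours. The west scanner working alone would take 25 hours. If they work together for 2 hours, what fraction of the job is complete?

Combined rate: 1/20 + 1/25 = (5 + 4)/100 = 9/100 per hour.
In 2 hours they complete 2·9/100 = 9/50 of the job.

9/50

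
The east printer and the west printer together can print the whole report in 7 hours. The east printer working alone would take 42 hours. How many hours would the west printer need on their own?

Combined rate is 1/7 per hour.
Known contribution: 1/42 per hour.
So the west printer's rate is 1/7 − 1/42 = 5/42, meaning 42/5 hours alone.

42/5 hours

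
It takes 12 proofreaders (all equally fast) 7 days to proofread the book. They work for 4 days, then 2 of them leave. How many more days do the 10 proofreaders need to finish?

18/5 days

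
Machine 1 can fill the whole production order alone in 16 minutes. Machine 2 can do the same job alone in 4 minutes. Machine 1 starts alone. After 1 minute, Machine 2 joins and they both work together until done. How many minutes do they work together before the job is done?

3 minutes

In the first 1 minute Machine 1 alone does 1/16 of the job, leaving 15/16.
Once everyone is working, combined rate: 1/16 + 1/4 = (1 + 4)/16 = 5/16 per minute.
Remaining 15/16 at 5/16 per minute takes 3 minutes.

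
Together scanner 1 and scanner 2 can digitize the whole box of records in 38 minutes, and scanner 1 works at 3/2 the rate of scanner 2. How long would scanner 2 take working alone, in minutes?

95 minutes

Let scanner 2's rate be r; then scanner 1's rate is (3/2)r, so together (3/2 + 1)r = (5/2)r = 1/38.
Thus r = 1/95 per minute.
Scanner 2 alone: 95 minutes; scanner 1 alone: 190/3 minutes.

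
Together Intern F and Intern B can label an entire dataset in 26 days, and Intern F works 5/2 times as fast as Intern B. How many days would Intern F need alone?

Let Intern B's rate be r; then Intern F's rate is (5/2)r, so together (5/2 + 1)r = (7/2)r = 1/26.
Thus r = 1/91 per day.
Intern B alone: 91 days; Intern F alone: 182/5 days.

182/5 days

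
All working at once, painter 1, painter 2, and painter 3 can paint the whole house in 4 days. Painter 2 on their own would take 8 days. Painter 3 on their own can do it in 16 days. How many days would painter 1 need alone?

Combined rate is 1/4 per day.
Known contribution: 1/8 + 1/16 = (2 + 1)/16 = 3/16 per day.
So painter 1's rate is 1/4 − 3/16 = 1/16, meaning 16 days alone.

16 days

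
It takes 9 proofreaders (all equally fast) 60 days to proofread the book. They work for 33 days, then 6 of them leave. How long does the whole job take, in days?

114 days

One proofreader does 1/540 of the job per day.
After 33 days with 9 proofreaders, 11/20 is done (9/20 left).
With 3 proofreaders the rate is 3/540 = 1/180, so the rest takes 9/20 ÷ 1/180 = 81 days.
Total = 33 + 81 = 114 days.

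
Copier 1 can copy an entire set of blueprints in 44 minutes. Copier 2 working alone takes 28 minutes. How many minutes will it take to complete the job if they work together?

Combined rate: 1/44 + 1/28 = (7 + 11)/308 = 18/308 = 9/154 per minute.
Time = 1 ÷ (9/154) = 154/9 minutes.

154/9 minutes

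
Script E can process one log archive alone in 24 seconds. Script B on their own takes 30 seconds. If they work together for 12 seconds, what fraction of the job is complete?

Combined rate: 1/24 + 1/30 = (5 + 4)/120 = 9/120 = 3/40 per second.
In 12 seconds they complete 12·3/40 = 9/10 of the job.

9/10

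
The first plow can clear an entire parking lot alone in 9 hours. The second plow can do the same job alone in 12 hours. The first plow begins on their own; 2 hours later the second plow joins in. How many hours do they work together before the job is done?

4 hours

In the first 2 hours the first plow alone does 2/9 of the job, leaving 7/9.
Once everyone is working, combined rate: 1/9 + 1/12 = (4 + 3)/36 = 7/36 per hour.
Remaining 7/9 at 7/36 per hour takes 4 hours.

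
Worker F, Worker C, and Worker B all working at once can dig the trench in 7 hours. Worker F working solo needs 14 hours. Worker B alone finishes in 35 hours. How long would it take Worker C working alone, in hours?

70/3 hours

Combined rate is 1/7 per hour.
Known contribution: 1/14 + 1/35 = (5 + 2)/70 = 7/70 = 1/10 per hour.
So Worker C's rate is 1/7 − 1/10 = 3/70, meaning 70/3 hours alone.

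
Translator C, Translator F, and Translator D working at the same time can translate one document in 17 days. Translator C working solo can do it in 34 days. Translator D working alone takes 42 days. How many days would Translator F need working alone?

357/2 days

Combined rate is 1/17 per day.
Known contribution: 1/34 + 1/42 = (21 + 17)/714 = 38/714 = 19/357 per day.
So Translator F's rate is 1/17 − 19/357 = 2/357, meaning 357/2 days alone.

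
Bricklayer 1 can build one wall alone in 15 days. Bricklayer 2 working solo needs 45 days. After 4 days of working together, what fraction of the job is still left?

Combined rate: 1/15 + 1/45 = (3 + 1)/45 = 4/45 per day.
In 4 days they complete 4·4/45 = 16/45 of the job.
So 29/45 remains.

29/45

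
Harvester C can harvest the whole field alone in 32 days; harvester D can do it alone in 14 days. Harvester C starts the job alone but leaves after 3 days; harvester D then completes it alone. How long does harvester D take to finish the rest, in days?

203/16 days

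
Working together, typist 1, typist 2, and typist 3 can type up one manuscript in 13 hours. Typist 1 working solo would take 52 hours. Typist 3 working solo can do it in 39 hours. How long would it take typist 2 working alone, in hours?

156/5 hours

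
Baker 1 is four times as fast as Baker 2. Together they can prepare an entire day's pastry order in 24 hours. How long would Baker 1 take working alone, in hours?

Let Baker 2's rate be r; then Baker 1's rate is 4r, so together (4 + 1)r = 5r = 1/24.
Thus r = 1/120 per hour.
Baker 2 alone: 120 hours; Baker 1 alone: 30 hours.

30 hours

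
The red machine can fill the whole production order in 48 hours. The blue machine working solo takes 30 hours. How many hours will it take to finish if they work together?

240/13 hours

With two workers the combined time is the product over the sum: 48·30/(48+30) = 1440/78 = 240/13 hours.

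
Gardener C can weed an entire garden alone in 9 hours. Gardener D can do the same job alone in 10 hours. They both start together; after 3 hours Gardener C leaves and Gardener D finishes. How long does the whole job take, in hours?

In the first 3 hours the combined rate is 19/90, so 19/30 of the job is done, leaving 11/30.
After Gardener C leaves the rate is 1/10 per hour; the remaining 11/30 takes 11/3 hours.
Total = 3 + 11/3 = 20/3 hours.

20/3 hours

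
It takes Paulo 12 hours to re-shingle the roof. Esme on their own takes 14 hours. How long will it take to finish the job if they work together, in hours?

Combined rate: 1/12 + 1/14 = (7 + 6)/84 = 13/84 per hour.
Time = 1 ÷ (13/84) = 84/13 hours.

84/13 hours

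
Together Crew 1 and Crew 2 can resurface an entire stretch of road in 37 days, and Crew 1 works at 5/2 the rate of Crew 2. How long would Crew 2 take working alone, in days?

259/2 days

Let Crew 2's rate be r; then Crew 1's rate is (5/2)r, so together (5/2 + 1)r = (7/2)r = 1/37.
Thus r = 2/259 per day.
Crew 2 alone: 259/2 days; Crew 1 alone: 259/5 days.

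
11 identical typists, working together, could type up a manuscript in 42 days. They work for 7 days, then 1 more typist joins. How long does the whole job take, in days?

469/12 days

One typist does 1/462 of the job per day.
After 7 days with 11 typists, 1/6 is done (5/6 left).
With 12 typists the rate is 12/462 = 2/77, so the rest takes 5/6 ÷ 2/77 = 385/12 days.
Total = 7 + 385/12 = 469/12 days.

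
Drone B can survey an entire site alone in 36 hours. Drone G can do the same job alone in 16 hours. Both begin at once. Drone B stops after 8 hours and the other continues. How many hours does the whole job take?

112/9 hours

In the first 8 hours the combined rate is 13/144, so 13/18 of the job is done, leaving 5/18.
After drone B leaves the rate is 1/16 per hour; the remaining 5/18 takes 40/9 hours.
Total = 8 + 40/9 = 112/9 hours.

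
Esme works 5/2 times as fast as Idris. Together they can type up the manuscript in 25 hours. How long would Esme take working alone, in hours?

35 hours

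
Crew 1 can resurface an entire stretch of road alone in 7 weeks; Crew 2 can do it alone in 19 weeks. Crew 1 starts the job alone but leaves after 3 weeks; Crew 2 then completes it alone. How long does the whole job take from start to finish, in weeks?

97/7 weeks

In 3 weeks Crew 1 does 3/7 of the job, leaving 4/7.
Crew 2 works at 1/19 per week, so finishing takes 4/7 ÷ 1/19 = 76/7 weeks.
Total time = 3 + 76/7 = 97/7 weeks.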